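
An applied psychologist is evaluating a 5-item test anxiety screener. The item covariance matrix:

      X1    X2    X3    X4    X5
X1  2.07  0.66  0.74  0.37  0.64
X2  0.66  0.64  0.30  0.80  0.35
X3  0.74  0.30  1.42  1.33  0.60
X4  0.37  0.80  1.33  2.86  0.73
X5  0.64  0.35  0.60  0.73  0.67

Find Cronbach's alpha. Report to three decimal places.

ΣVar(i) = 2.07 + 0.64 + 1.42 + 2.86 + 0.67 = 7.66
Σ_{i<j} σ_ij = 6.52
Var(T) = 7.66 + 2 × 6.52 = 20.70
α = (k/(k−1))·(1 − ΣVar(i)/Var(T)) = (5/4)·(1 − 7.66/20.70) = 0.787

Cronbach's alpha = 0.787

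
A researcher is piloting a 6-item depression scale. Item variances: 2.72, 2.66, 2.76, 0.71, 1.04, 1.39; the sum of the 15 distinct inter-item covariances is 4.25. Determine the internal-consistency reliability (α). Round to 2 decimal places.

Σσᵢ² = 2.72 + 2.66 + 2.76 + 0.71 + 1.04 + 1.39 = 11.28
Sum of distinct covariances = 4.25
Var(T) = Σσᵢ² + 2·Σcov = 11.28 + 2 × 4.25 = 19.78
α = (6/5)·(1 − 11.28/19.78) = 0.52

α = 0.52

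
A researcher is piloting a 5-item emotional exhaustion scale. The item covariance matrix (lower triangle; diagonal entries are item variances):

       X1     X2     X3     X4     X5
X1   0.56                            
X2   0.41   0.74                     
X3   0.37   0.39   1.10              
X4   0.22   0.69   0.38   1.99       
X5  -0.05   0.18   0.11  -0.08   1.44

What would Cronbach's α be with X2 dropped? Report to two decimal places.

Remaining items: X1, X3, X4, X5 (k = 4).
Σσᵢ² = 0.56 + 1.10 + 1.99 + 1.44 = 5.09
Var(T) = 5.09 + 2 × 0.95 = 6.99
α (item deleted) = (4/3)·(1 − 5.09/6.99) = 0.36

α = 0.36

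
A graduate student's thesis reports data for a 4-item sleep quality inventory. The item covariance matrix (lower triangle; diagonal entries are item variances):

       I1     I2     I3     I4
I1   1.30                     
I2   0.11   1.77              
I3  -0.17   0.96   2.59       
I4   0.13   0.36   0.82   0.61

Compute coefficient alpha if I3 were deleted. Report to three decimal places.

Remaining items: I1, I2, I4 (k = 3).
ΣVar(i) = 1.30 + 1.77 + 0.61 = 3.68
σ²_total = 3.68 + 2 × 0.60 = 4.88
α (item deleted) = (3/2)·(1 − 3.68/4.88) = 0.369

α = 0.369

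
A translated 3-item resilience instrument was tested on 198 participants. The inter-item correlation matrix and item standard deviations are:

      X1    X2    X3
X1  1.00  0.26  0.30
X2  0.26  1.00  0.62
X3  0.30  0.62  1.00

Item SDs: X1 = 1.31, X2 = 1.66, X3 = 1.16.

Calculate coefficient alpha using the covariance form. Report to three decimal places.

Σσ²ᵢ = 1.31² + 1.66² + 1.16² = 5.8173
Covariances σ_ij = r_ij · s_i · s_j:
  σ(X1,X2) = 0.26 × 1.31 × 1.66 = 0.5654
  σ(X1,X3) = 0.30 × 1.31 × 1.16 = 0.4559
  σ(X2,X3) = 0.62 × 1.66 × 1.16 = 1.1939
σ²_T = Σσ²ᵢ + 2·Σσ_ij = 5.8173 + 2 × 2.2152 = 10.2477
α = (3/2)·(1 − 5.8173/10.2477) = 0.648

α = 0.648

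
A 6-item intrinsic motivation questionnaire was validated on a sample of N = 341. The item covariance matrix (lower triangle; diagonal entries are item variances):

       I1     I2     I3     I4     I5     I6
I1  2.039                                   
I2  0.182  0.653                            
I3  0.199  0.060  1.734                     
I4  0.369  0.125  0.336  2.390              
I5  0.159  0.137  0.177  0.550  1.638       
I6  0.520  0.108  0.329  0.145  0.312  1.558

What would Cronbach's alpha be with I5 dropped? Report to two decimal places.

Remaining items: I1, I2, I3, I4, I6 (k = 5).
ΣVar(i) = 2.039 + 0.653 + 1.734 + 2.390 + 1.558 = 8.374
σ²_total = 8.374 + 2 × 2.373 = 13.120
α (item deleted) = (5/4)·(1 − 8.374/13.120) = 0.45

α = 0.45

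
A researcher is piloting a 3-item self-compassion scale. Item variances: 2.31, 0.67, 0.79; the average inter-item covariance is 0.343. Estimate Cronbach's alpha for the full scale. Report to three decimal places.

ΣVar(i) = 2.31 + 0.67 + 0.79 = 3.77
Sum of the 3 distinct covariances = 3 × 0.343 = 1.029
total variance = ΣVar(i) + 2·Σcov = 3.77 + 2 × 1.029 = 5.828
α = (3/2)·(1 − 3.77/5.828) = 0.530

α = 0.530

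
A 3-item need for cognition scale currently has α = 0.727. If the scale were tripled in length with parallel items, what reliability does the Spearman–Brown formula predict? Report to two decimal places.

predicted reliability = 0.89

Length factor m = 3
α' = m·α / (1 + (m−1)·α)
   = 3 × 0.727 / (1 + (3 − 1) × 0.727)
   = 2.1810 / 2.4540 = 0.89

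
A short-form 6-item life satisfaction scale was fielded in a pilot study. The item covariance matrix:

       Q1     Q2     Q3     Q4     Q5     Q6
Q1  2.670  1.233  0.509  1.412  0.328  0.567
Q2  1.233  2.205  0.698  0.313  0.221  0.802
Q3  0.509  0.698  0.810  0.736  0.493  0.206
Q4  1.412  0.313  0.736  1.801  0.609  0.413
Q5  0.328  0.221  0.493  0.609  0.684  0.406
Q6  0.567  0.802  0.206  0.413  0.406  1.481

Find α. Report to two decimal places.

α = 0.78

Σσ²ᵢ = 2.670 + 2.205 + 0.810 + 1.801 + 0.684 + 1.481 = 9.651
Sum of off-diagonal covariances = 8.946
Var(T) = 9.651 + 2 × 8.946 = 27.543
α = (k/(k−1))·(1 − Σσ²ᵢ/Var(T)) = (6/5)·(1 − 9.651/27.543) = 0.78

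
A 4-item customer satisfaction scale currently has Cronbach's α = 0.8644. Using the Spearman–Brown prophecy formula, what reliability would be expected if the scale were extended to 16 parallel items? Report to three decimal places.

Length factor m = 16/4 = 4.0000
α' = m·α / (1 + (m−1)·α)
   = 16/4 × 0.8644 / (1 + (16/4 − 1) × 0.8644)
   = 3.4576 / 3.5932 = 0.962

predicted reliability = 0.962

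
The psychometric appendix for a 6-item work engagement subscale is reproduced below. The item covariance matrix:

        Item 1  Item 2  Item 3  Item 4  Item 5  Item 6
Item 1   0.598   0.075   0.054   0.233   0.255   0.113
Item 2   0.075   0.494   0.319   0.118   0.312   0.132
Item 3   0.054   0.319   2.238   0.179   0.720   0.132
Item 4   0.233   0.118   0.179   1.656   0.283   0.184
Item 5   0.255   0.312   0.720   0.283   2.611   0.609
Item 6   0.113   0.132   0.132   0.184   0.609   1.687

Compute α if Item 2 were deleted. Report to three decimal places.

Remaining items: Item 1, Item 3, Item 4, Item 5, Item 6 (k = 5).
ΣVar(i) = 0.598 + 2.238 + 1.656 + 2.611 + 1.687 = 8.790
σ²_T = 8.790 + 2 × 2.762 = 14.314
α (item deleted) = (5/4)·(1 − 8.790/14.314) = 0.482

α = 0.482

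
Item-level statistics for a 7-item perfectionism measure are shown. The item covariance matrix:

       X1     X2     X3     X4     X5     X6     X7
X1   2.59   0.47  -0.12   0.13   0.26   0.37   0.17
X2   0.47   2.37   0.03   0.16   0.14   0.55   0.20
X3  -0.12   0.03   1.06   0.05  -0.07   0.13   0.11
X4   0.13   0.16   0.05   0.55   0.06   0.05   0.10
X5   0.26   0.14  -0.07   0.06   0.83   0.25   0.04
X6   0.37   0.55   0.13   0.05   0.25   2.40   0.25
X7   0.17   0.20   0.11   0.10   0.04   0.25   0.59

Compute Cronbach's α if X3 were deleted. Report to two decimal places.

Cronbach's α = 0.49

Remaining items: X1, X2, X4, X5, X6, X7 (k = 6).
Σσᵢ² = 2.59 + 2.37 + 0.55 + 0.83 + 2.40 + 0.59 = 9.33
σ²_T = 9.33 + 2 × 3.20 = 15.73
α (item deleted) = (6/5)·(1 − 9.33/15.73) = 0.49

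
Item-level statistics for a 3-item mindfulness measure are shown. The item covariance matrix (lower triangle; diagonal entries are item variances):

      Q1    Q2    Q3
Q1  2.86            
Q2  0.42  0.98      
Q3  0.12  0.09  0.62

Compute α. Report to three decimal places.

Σσ²ᵢ = 2.86 + 0.98 + 0.62 = 4.46
Sum of the distinct covariances = 0.63
σ²_T = 4.46 + 2 × 0.63 = 5.72
α = (k/(k−1))·(1 − Σσ²ᵢ/σ²_T) = (3/2)·(1 − 4.46/5.72) = 0.330

α = 0.330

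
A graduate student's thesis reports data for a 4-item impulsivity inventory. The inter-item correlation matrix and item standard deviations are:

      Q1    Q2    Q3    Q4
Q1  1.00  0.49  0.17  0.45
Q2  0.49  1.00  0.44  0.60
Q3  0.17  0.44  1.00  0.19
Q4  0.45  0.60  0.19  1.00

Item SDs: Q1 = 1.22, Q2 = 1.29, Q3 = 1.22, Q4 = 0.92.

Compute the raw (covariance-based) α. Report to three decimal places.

Σσ²ᵢ = 1.22² + 1.29² + 1.22² + 0.92² = 5.4873
Covariances σ_ij = r_ij · s_i · s_j:
  σ(Q1,Q2) = 0.49 × 1.22 × 1.29 = 0.7712
  σ(Q1,Q3) = 0.17 × 1.22 × 1.22 = 0.2530
  σ(Q1,Q4) = 0.45 × 1.22 × 0.92 = 0.5051
  σ(Q2,Q3) = 0.44 × 1.29 × 1.22 = 0.6925
  σ(Q2,Q4) = 0.60 × 1.29 × 0.92 = 0.7121
  σ(Q3,Q4) = 0.19 × 1.22 × 0.92 = 0.2133
σ²_T = Σσ²ᵢ + 2·Σσ_ij = 5.4873 + 2 × 3.1472 = 11.7817
α = (4/3)·(1 − 5.4873/11.7817) = 0.712

α = 0.712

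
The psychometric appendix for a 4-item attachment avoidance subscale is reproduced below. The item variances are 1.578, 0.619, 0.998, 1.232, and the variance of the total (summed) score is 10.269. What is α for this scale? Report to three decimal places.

α = 0.759

Σσᵢ² = 1.578 + 0.619 + 0.998 + 1.232 = 4.427
α = (k/(k−1))·(1 − Σσᵢ²/Var(T)) = (4/3)·(1 − 4.427/10.269) = 0.759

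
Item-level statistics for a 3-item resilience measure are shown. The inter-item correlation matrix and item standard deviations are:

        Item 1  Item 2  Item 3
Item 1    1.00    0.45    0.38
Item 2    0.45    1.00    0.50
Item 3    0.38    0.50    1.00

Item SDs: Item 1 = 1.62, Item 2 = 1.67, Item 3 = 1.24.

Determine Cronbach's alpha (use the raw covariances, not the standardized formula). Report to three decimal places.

Cronbach's alpha = 0.697

Σσ²ᵢ = 1.62² + 1.67² + 1.24² = 6.9509
Covariances σ_ij = r_ij · s_i · s_j:
  σ(Item 1,Item 2) = 0.45 × 1.62 × 1.67 = 1.2174
  σ(Item 1,Item 3) = 0.38 × 1.62 × 1.24 = 0.7633
  σ(Item 2,Item 3) = 0.50 × 1.67 × 1.24 = 1.0354
σ²_T = Σσ²ᵢ + 2·Σσ_ij = 6.9509 + 2 × 3.0161 = 12.9831
α = (3/2)·(1 − 6.9509/12.9831) = 0.697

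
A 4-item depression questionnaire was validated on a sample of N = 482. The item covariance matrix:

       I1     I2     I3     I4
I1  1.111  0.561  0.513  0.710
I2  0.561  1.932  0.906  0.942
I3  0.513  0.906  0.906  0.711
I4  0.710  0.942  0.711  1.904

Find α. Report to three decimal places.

α = 0.797

Σσᵢ² = 1.111 + 1.932 + 0.906 + 1.904 = 5.853
Sum of off-diagonal covariances = 4.343
σ²_T = 5.853 + 2 × 4.343 = 14.539
α = (k/(k−1))·(1 − Σσᵢ²/σ²_T) = (4/3)·(1 − 5.853/14.539) = 0.797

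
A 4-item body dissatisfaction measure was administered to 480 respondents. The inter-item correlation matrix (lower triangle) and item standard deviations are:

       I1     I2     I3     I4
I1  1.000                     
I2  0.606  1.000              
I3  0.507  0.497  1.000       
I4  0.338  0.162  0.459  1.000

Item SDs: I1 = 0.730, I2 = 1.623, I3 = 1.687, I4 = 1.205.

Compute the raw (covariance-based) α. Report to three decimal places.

Σσ²ᵢ = 0.730² + 1.623² + 1.687² + 1.205² = 7.4650
Covariances σ_ij = r_ij · s_i · s_j:
  σ(I1,I2) = 0.606 × 0.730 × 1.623 = 0.7180
  σ(I1,I3) = 0.507 × 0.730 × 1.687 = 0.6244
  σ(I1,I4) = 0.338 × 0.730 × 1.205 = 0.2973
  σ(I2,I3) = 0.497 × 1.623 × 1.687 = 1.3608
  σ(I2,I4) = 0.162 × 1.623 × 1.205 = 0.3168
  σ(I3,I4) = 0.459 × 1.687 × 1.205 = 0.9331
σ²_T = Σσ²ᵢ + 2·Σσ_ij = 7.4650 + 2 × 4.2504 = 15.9658
α = (4/3)·(1 − 7.4650/15.9658) = 0.710

α = 0.710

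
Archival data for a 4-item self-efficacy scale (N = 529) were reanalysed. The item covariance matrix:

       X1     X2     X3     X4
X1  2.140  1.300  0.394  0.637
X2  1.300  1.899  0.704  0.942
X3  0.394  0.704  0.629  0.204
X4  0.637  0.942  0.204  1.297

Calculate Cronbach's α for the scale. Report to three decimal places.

Σσ²ᵢ = 2.140 + 1.899 + 0.629 + 1.297 = 5.965
Σ_{i<j} σ_ij = 4.181
Var(T) = 5.965 + 2 × 4.181 = 14.327
α = (k/(k−1))·(1 − Σσ²ᵢ/Var(T)) = (4/3)·(1 − 5.965/14.327) = 0.778

Cronbach's α = 0.778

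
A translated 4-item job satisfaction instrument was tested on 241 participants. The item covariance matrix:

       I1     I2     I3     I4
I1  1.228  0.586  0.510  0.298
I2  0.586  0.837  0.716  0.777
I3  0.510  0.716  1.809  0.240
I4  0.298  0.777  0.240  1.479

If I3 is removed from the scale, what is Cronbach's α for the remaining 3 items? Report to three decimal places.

α = 0.726

Remaining items: I1, I2, I4 (k = 3).
sum of item variances = 1.228 + 0.837 + 1.479 = 3.544
σ²_total = 3.544 + 2 × 1.661 = 6.866
α (item deleted) = (3/2)·(1 − 3.544/6.866) = 0.726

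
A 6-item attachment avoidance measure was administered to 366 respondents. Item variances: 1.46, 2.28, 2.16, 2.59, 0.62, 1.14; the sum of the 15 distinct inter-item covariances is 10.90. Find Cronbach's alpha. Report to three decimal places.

Cronbach's alpha = 0.816

Σσᵢ² = 1.46 + 2.28 + 2.16 + 2.59 + 0.62 + 1.14 = 10.25
Sum of distinct covariances = 10.90
σ²_T = Σσᵢ² + 2·Σcov = 10.25 + 2 × 10.90 = 32.05
α = (6/5)·(1 − 10.25/32.05) = 0.816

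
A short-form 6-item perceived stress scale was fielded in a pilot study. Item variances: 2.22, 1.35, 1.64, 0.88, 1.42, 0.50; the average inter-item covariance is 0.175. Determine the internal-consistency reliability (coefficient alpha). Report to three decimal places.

coefficient alpha = 0.475

sum of item variances = 2.22 + 1.35 + 1.64 + 0.88 + 1.42 + 0.50 = 8.01
Sum of the 15 distinct covariances = 15 × 0.175 = 2.625
Var(T) = sum of item variances + 2·Σcov = 8.01 + 2 × 2.625 = 13.260
α = (6/5)·(1 − 8.01/13.260) = 0.475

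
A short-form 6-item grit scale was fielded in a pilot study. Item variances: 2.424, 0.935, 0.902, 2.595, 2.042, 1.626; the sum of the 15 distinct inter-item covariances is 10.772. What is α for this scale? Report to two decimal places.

sum of item variances = 2.424 + 0.935 + 0.902 + 2.595 + 2.042 + 1.626 = 10.524
Sum of distinct covariances = 10.772
Var(T) = sum of item variances + 2·Σcov = 10.524 + 2 × 10.772 = 32.068
α = (6/5)·(1 − 10.524/32.068) = 0.81

α = 0.81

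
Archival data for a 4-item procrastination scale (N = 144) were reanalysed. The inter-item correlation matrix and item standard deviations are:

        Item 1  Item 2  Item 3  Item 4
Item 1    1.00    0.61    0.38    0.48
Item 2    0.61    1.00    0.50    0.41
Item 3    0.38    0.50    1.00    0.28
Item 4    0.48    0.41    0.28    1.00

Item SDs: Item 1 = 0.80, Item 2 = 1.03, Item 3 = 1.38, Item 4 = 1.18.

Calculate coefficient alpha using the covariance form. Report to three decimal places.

Σσ²ᵢ = 0.80² + 1.03² + 1.38² + 1.18² = 4.9977
Covariances σ_ij = r_ij · s_i · s_j:
  σ(Item 1,Item 2) = 0.61 × 0.80 × 1.03 = 0.5026
  σ(Item 1,Item 3) = 0.38 × 0.80 × 1.38 = 0.4195
  σ(Item 1,Item 4) = 0.48 × 0.80 × 1.18 = 0.4531
  σ(Item 2,Item 3) = 0.50 × 1.03 × 1.38 = 0.7107
  σ(Item 2,Item 4) = 0.41 × 1.03 × 1.18 = 0.4983
  σ(Item 3,Item 4) = 0.28 × 1.38 × 1.18 = 0.4560
σ²_T = Σσ²ᵢ + 2·Σσ_ij = 4.9977 + 2 × 3.0402 = 11.0781
α = (4/3)·(1 − 4.9977/11.0781) = 0.732

coefficient alpha = 0.732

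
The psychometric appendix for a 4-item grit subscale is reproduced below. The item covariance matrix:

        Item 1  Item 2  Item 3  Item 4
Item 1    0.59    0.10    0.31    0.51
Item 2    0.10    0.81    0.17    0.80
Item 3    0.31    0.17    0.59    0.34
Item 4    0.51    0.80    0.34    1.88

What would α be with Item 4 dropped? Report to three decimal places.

α = 0.552

Remaining items: Item 1, Item 2, Item 3 (k = 3).
Σσ²ᵢ = 0.59 + 0.81 + 0.59 = 1.99
total variance = 1.99 + 2 × 0.58 = 3.15
α (item deleted) = (3/2)·(1 − 1.99/3.15) = 0.552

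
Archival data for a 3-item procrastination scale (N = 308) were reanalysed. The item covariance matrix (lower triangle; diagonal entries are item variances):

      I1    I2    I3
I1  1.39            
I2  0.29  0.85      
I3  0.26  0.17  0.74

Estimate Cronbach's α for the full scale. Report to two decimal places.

α = 0.49

ΣVar(i) = 1.39 + 0.85 + 0.74 = 2.98
Sum of off-diagonal covariances = 0.72
σ²_T = 2.98 + 2 × 0.72 = 4.42
α = (k/(k−1))·(1 − ΣVar(i)/σ²_T) = (3/2)·(1 − 2.98/4.42) = 0.49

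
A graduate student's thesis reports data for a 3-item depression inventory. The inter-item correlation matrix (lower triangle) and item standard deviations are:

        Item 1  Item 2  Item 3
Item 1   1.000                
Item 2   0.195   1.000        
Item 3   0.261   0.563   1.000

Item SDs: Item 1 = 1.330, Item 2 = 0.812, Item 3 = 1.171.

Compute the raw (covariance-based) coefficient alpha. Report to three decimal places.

coefficient alpha = 0.566

Σσ²ᵢ = 1.330² + 0.812² + 1.171² = 3.7995
Covariances σ_ij = r_ij · s_i · s_j:
  σ(Item 1,Item 2) = 0.195 × 1.330 × 0.812 = 0.2106
  σ(Item 1,Item 3) = 0.261 × 1.330 × 1.171 = 0.4065
  σ(Item 2,Item 3) = 0.563 × 0.812 × 1.171 = 0.5353
σ²_T = Σσ²ᵢ + 2·Σσ_ij = 3.7995 + 2 × 1.1524 = 6.1043
α = (3/2)·(1 − 3.7995/6.1043) = 0.566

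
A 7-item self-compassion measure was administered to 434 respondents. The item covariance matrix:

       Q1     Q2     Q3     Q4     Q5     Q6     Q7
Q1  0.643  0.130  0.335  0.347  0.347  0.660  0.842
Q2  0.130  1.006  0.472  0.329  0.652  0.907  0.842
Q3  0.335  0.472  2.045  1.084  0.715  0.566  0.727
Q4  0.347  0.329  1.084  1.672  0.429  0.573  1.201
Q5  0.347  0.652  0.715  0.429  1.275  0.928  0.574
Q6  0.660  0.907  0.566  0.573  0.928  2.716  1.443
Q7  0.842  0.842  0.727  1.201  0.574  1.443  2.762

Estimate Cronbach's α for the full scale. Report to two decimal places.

α = 0.82

Σσ²ᵢ = 0.643 + 1.006 + 2.045 + 1.672 + 1.275 + 2.716 + 2.762 = 12.119
Σ_{i<j} σ_ij = 14.103
total variance = 12.119 + 2 × 14.103 = 40.325
α = (k/(k−1))·(1 − Σσ²ᵢ/total variance) = (7/6)·(1 − 12.119/40.325) = 0.82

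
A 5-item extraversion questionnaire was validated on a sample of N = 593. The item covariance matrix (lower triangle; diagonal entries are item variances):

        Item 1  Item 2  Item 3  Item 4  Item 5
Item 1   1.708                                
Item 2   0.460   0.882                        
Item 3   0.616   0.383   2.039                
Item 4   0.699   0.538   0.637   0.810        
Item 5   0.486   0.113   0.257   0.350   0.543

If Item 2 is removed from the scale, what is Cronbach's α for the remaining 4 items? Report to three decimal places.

Remaining items: Item 1, Item 3, Item 4, Item 5 (k = 4).
Σσᵢ² = 1.708 + 2.039 + 0.810 + 0.543 = 5.100
total variance = 5.100 + 2 × 3.045 = 11.190
α (item deleted) = (4/3)·(1 − 5.100/11.190) = 0.726

Cronbach's α = 0.726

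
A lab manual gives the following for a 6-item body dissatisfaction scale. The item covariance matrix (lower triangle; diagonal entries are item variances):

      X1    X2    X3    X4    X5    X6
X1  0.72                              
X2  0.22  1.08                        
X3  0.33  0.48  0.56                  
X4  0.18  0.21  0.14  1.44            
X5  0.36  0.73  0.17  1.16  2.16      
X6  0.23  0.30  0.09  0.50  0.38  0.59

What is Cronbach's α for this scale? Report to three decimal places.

Σσ²ᵢ = 0.72 + 1.08 + 0.56 + 1.44 + 2.16 + 0.59 = 6.55
Sum of off-diagonal covariances = 5.48
σ²_total = 6.55 + 2 × 5.48 = 17.51
α = (k/(k−1))·(1 − Σσ²ᵢ/σ²_total) = (6/5)·(1 − 6.55/17.51) = 0.751

α = 0.751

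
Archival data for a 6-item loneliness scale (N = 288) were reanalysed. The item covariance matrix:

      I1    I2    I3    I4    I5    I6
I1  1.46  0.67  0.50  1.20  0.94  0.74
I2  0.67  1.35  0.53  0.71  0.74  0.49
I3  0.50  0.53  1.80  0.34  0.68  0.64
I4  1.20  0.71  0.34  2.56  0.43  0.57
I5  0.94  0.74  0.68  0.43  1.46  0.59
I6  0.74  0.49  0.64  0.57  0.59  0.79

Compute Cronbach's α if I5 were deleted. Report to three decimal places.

Cronbach's α = 0.770

Remaining items: I1, I2, I3, I4, I6 (k = 5).
sum of item variances = 1.46 + 1.35 + 1.80 + 2.56 + 0.79 = 7.96
total variance = 7.96 + 2 × 6.39 = 20.74
α (item deleted) = (5/4)·(1 − 7.96/20.74) = 0.770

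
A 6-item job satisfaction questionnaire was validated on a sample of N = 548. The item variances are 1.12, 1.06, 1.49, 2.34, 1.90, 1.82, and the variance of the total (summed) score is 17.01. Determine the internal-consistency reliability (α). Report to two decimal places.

α = 0.51

Σσ²ᵢ = 1.12 + 1.06 + 1.49 + 2.34 + 1.90 + 1.82 = 9.73
α = (k/(k−1))·(1 − Σσ²ᵢ/Var(T)) = (6/5)·(1 − 9.73/17.01) = 0.51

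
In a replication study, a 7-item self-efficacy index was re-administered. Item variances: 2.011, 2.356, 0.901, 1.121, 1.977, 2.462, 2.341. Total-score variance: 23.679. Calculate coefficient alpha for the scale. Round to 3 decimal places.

α = 0.518

Σσᵢ² = 2.011 + 2.356 + 0.901 + 1.121 + 1.977 + 2.462 + 2.341 = 13.169
α = (k/(k−1))·(1 − Σσᵢ²/σ²_T) = (7/6)·(1 − 13.169/23.679) = 0.518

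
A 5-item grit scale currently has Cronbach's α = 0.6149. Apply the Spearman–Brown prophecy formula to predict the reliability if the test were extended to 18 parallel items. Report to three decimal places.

Length factor m = 18/5 = 3.6000
α' = m·α / (1 + (m−1)·α)
   = 18/5 × 0.6149 / (1 + (18/5 − 1) × 0.6149)
   = 2.2136 / 2.5987 = 0.852

predicted reliability = 0.852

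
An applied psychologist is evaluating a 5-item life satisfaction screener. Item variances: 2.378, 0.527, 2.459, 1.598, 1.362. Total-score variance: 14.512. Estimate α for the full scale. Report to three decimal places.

α = 0.533

Σσᵢ² = 2.378 + 0.527 + 2.459 + 1.598 + 1.362 = 8.324
α = (k/(k−1))·(1 − Σσᵢ²/total variance) = (5/4)·(1 − 8.324/14.512) = 0.533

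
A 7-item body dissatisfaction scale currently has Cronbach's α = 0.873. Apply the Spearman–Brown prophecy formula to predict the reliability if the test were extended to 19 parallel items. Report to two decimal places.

predicted reliability = 0.95

Length factor m = 19/7 = 2.7143
α' = m·α / (1 + (m−1)·α)
   = 19/7 × 0.873 / (1 + (19/7 − 1) × 0.873)
   = 2.3696 / 2.4966 = 0.95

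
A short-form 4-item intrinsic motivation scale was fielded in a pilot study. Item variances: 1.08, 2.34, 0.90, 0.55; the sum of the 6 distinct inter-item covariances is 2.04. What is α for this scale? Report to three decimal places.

α = 0.608

Σσ²ᵢ = 1.08 + 2.34 + 0.90 + 0.55 = 4.87
Sum of distinct covariances = 2.04
Var(T) = Σσ²ᵢ + 2·Σcov = 4.87 + 2 × 2.04 = 8.95
α = (4/3)·(1 − 4.87/8.95) = 0.608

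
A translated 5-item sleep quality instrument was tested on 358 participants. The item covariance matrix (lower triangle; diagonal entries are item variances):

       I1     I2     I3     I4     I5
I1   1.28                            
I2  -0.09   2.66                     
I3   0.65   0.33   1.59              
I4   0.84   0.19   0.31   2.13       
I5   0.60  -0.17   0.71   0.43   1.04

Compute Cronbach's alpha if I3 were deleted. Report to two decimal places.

Cronbach's alpha = 0.45

Remaining items: I1, I2, I4, I5 (k = 4).
Σσ²ᵢ = 1.28 + 2.66 + 2.13 + 1.04 = 7.11
σ²_T = 7.11 + 2 × 1.80 = 10.71
α (item deleted) = (4/3)·(1 − 7.11/10.71) = 0.45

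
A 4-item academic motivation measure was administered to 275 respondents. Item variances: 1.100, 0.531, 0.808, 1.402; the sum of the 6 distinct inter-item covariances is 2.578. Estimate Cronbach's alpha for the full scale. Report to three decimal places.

ΣVar(i) = 1.100 + 0.531 + 0.808 + 1.402 = 3.841
Sum of distinct covariances = 2.578
Var(T) = ΣVar(i) + 2·Σcov = 3.841 + 2 × 2.578 = 8.997
α = (4/3)·(1 − 3.841/8.997) = 0.764

α = 0.764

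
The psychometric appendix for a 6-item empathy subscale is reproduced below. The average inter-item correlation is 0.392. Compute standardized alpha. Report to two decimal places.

α = 0.79

Standardized α = k·r̄ / (1 + (k−1)·r̄) = 6 × 0.392 / (1 + 5 × 0.392)
  = 2.3520 / 2.9600 = 0.79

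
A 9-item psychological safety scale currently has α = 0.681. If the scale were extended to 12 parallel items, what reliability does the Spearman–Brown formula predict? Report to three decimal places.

predicted reliability = 0.740

Length factor m = 12/9 = 1.3333
α' = m·α / (1 + (m−1)·α)
   = 12/9 × 0.681 / (1 + (12/9 − 1) × 0.681)
   = 0.9080 / 1.2270 = 0.740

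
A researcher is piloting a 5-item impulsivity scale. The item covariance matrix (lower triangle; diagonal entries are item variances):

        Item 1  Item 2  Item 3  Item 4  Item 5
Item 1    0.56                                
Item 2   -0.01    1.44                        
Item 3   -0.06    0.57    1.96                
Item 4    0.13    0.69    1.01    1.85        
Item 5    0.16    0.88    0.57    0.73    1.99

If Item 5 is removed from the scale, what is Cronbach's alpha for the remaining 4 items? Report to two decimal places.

α = 0.59

Remaining items: Item 1, Item 2, Item 3, Item 4 (k = 4).
Σσᵢ² = 0.56 + 1.44 + 1.96 + 1.85 = 5.81
Var(T) = 5.81 + 2 × 2.33 = 10.47
α (item deleted) = (4/3)·(1 − 5.81/10.47) = 0.59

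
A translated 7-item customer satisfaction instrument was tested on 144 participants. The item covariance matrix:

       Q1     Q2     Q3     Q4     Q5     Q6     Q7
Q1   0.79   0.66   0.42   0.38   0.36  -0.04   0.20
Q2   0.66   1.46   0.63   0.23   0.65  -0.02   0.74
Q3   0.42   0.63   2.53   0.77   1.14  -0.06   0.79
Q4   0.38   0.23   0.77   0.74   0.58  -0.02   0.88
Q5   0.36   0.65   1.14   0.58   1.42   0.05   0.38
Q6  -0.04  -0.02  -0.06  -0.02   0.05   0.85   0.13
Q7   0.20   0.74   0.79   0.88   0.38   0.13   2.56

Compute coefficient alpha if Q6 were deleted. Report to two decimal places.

coefficient alpha = 0.78

Remaining items: Q1, Q2, Q3, Q4, Q5, Q7 (k = 6).
Σσᵢ² = 0.79 + 1.46 + 2.53 + 0.74 + 1.42 + 2.56 = 9.50
Var(T) = 9.50 + 2 × 8.81 = 27.12
α (item deleted) = (6/5)·(1 − 9.50/27.12) = 0.78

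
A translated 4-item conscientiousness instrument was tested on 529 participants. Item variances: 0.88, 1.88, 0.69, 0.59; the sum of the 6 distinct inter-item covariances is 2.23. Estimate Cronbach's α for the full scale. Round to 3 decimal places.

Σσᵢ² = 0.88 + 1.88 + 0.69 + 0.59 = 4.04
Sum of distinct covariances = 2.23
σ²_T = Σσᵢ² + 2·Σcov = 4.04 + 2 × 2.23 = 8.50
α = (4/3)·(1 − 4.04/8.50) = 0.700

Cronbach's α = 0.700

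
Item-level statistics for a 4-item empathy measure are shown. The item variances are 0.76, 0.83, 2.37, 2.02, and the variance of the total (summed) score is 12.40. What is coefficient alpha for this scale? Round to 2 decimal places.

Σσ²ᵢ = 0.76 + 0.83 + 2.37 + 2.02 = 5.98
α = (k/(k−1))·(1 − Σσ²ᵢ/total variance) = (4/3)·(1 − 5.98/12.40) = 0.69

α = 0.69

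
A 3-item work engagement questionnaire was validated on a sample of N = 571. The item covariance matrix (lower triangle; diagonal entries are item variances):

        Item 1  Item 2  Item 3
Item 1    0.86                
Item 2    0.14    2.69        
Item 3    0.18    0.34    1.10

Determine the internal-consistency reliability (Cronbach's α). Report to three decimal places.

α = 0.332

Σσ²ᵢ = 0.86 + 2.69 + 1.10 = 4.65
Sum of the distinct covariances = 0.66
σ²_T = 4.65 + 2 × 0.66 = 5.97
α = (k/(k−1))·(1 − Σσ²ᵢ/σ²_T) = (3/2)·(1 − 4.65/5.97) = 0.332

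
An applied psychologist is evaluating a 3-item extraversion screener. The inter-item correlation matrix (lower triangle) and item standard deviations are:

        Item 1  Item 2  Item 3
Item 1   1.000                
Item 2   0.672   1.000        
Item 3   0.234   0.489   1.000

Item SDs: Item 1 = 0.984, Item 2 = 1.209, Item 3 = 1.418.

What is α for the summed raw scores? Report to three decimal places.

Σσ²ᵢ = 0.984² + 1.209² + 1.418² = 4.4407
Covariances σ_ij = r_ij · s_i · s_j:
  σ(Item 1,Item 2) = 0.672 × 0.984 × 1.209 = 0.7994
  σ(Item 1,Item 3) = 0.234 × 0.984 × 1.418 = 0.3265
  σ(Item 2,Item 3) = 0.489 × 1.209 × 1.418 = 0.8383
σ²_T = Σσ²ᵢ + 2·Σσ_ij = 4.4407 + 2 × 1.9642 = 8.3691
α = (3/2)·(1 − 4.4407/8.3691) = 0.704

α = 0.704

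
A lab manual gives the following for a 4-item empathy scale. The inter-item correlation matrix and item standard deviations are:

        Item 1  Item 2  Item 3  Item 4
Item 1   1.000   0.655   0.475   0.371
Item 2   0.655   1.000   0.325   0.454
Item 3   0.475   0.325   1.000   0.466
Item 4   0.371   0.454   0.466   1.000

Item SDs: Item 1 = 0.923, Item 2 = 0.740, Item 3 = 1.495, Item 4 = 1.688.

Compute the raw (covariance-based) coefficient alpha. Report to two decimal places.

Σσ²ᵢ = 0.923² + 0.740² + 1.495² + 1.688² = 6.4839
Covariances σ_ij = r_ij · s_i · s_j:
  σ(Item 1,Item 2) = 0.655 × 0.923 × 0.740 = 0.4474
  σ(Item 1,Item 3) = 0.475 × 0.923 × 1.495 = 0.6554
  σ(Item 1,Item 4) = 0.371 × 0.923 × 1.688 = 0.5780
  σ(Item 2,Item 3) = 0.325 × 0.740 × 1.495 = 0.3595
  σ(Item 2,Item 4) = 0.454 × 0.740 × 1.688 = 0.5671
  σ(Item 3,Item 4) = 0.466 × 1.495 × 1.688 = 1.1760
σ²_T = Σσ²ᵢ + 2·Σσ_ij = 6.4839 + 2 × 3.7834 = 14.0507
α = (4/3)·(1 − 6.4839/14.0507) = 0.72

coefficient alpha = 0.72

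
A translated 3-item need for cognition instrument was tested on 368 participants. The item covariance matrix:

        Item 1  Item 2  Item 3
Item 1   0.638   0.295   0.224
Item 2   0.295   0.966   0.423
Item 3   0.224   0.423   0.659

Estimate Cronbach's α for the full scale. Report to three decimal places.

α = 0.681

Σσ²ᵢ = 0.638 + 0.966 + 0.659 = 2.263
Sum of the distinct covariances = 0.942
total variance = 2.263 + 2 × 0.942 = 4.147
α = (k/(k−1))·(1 − Σσ²ᵢ/total variance) = (3/2)·(1 − 2.263/4.147) = 0.681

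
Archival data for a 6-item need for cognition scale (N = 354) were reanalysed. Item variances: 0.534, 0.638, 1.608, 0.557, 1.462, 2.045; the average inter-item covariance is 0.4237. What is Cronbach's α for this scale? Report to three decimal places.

Σσᵢ² = 0.534 + 0.638 + 1.608 + 0.557 + 1.462 + 2.045 = 6.844
Sum of the 15 distinct covariances = 15 × 0.4237 = 6.3555
σ²_total = Σσᵢ² + 2·Σcov = 6.844 + 2 × 6.3555 = 19.5550
α = (6/5)·(1 − 6.844/19.5550) = 0.780

α = 0.780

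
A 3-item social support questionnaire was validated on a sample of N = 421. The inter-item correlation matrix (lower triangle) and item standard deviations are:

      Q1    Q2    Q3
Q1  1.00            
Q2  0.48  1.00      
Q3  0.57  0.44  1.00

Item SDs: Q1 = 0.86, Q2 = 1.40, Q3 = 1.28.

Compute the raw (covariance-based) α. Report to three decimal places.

α = 0.718

Σσ²ᵢ = 0.86² + 1.40² + 1.28² = 4.3380
Covariances σ_ij = r_ij · s_i · s_j:
  σ(Q1,Q2) = 0.48 × 0.86 × 1.40 = 0.5779
  σ(Q1,Q3) = 0.57 × 0.86 × 1.28 = 0.6275
  σ(Q2,Q3) = 0.44 × 1.40 × 1.28 = 0.7885
σ²_T = Σσ²ᵢ + 2·Σσ_ij = 4.3380 + 2 × 1.9939 = 8.3258
α = (3/2)·(1 − 4.3380/8.3258) = 0.718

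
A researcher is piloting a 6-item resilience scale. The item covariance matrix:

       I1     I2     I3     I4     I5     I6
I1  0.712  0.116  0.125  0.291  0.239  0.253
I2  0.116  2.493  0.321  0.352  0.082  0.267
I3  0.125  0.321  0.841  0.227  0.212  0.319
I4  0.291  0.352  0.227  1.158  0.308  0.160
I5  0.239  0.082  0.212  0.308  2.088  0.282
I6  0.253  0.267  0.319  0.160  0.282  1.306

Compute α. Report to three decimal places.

ΣVar(i) = 0.712 + 2.493 + 0.841 + 1.158 + 2.088 + 1.306 = 8.598
Sum of off-diagonal covariances = 3.554
Var(T) = 8.598 + 2 × 3.554 = 15.706
α = (k/(k−1))·(1 − ΣVar(i)/Var(T)) = (6/5)·(1 − 8.598/15.706) = 0.543

α = 0.543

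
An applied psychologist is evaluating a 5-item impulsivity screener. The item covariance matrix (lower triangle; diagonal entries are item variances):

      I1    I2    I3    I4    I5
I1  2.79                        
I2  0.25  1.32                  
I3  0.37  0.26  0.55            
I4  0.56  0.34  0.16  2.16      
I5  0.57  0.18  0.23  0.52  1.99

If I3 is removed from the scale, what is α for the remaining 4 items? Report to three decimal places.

α = 0.493

Remaining items: I1, I2, I4, I5 (k = 4).
sum of item variances = 2.79 + 1.32 + 2.16 + 1.99 = 8.26
σ²_total = 8.26 + 2 × 2.42 = 13.10
α (item deleted) = (4/3)·(1 − 8.26/13.10) = 0.493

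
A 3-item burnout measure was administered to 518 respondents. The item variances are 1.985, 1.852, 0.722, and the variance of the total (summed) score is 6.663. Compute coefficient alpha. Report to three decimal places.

Σσᵢ² = 1.985 + 1.852 + 0.722 = 4.559
α = (k/(k−1))·(1 − Σσᵢ²/total variance) = (3/2)·(1 − 4.559/6.663) = 0.474

coefficient alpha = 0.474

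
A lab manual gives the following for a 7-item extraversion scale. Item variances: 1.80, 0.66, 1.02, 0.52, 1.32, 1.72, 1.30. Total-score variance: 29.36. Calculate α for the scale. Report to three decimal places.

α = 0.835

Σσᵢ² = 1.80 + 0.66 + 1.02 + 0.52 + 1.32 + 1.72 + 1.30 = 8.34
α = (k/(k−1))·(1 − Σσᵢ²/σ²_T) = (7/6)·(1 − 8.34/29.36) = 0.835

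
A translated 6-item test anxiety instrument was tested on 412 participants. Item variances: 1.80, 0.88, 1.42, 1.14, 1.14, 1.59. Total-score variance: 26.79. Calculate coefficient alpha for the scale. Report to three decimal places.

coefficient alpha = 0.843

ΣVar(i) = 1.80 + 0.88 + 1.42 + 1.14 + 1.14 + 1.59 = 7.97
α = (k/(k−1))·(1 − ΣVar(i)/Var(T)) = (6/5)·(1 − 7.97/26.79) = 0.843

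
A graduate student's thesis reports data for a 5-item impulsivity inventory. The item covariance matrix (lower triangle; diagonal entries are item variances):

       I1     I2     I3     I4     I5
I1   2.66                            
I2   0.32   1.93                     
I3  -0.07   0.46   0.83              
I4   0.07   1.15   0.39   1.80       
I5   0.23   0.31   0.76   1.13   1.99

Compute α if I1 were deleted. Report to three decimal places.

α = 0.749

Remaining items: I2, I3, I4, I5 (k = 4).
ΣVar(i) = 1.93 + 0.83 + 1.80 + 1.99 = 6.55
σ²_total = 6.55 + 2 × 4.20 = 14.95
α (item deleted) = (4/3)·(1 − 6.55/14.95) = 0.749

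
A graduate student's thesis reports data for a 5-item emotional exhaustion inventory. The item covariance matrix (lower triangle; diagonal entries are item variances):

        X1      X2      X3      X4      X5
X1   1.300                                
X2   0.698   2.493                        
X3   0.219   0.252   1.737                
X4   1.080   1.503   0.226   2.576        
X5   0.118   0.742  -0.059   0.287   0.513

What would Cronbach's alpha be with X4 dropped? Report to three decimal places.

Cronbach's alpha = 0.526

Remaining items: X1, X2, X3, X5 (k = 4).
Σσᵢ² = 1.300 + 2.493 + 1.737 + 0.513 = 6.043
σ²_total = 6.043 + 2 × 1.970 = 9.983
α (item deleted) = (4/3)·(1 − 6.043/9.983) = 0.526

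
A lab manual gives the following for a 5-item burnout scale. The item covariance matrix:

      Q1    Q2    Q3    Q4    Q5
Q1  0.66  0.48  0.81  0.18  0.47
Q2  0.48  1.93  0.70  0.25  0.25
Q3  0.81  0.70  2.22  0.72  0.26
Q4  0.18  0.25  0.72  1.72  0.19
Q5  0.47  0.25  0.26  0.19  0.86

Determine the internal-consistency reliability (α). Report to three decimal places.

ΣVar(i) = 0.66 + 1.93 + 2.22 + 1.72 + 0.86 = 7.39
Σ_{i<j} σ_ij = 4.31
σ²_T = 7.39 + 2 × 4.31 = 16.01
α = (k/(k−1))·(1 − ΣVar(i)/σ²_T) = (5/4)·(1 − 7.39/16.01) = 0.673

α = 0.673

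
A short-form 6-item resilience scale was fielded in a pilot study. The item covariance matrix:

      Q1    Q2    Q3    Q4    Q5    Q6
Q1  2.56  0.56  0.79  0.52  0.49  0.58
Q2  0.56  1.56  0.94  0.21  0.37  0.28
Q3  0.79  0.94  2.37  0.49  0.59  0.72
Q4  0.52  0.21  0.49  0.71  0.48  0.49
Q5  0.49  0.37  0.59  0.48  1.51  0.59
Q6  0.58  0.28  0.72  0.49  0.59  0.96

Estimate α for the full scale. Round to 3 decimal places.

α = 0.751

ΣVar(i) = 2.56 + 1.56 + 2.37 + 0.71 + 1.51 + 0.96 = 9.67
Sum of the distinct covariances = 8.10
σ²_total = 9.67 + 2 × 8.10 = 25.87
α = (k/(k−1))·(1 − ΣVar(i)/σ²_total) = (6/5)·(1 − 9.67/25.87) = 0.751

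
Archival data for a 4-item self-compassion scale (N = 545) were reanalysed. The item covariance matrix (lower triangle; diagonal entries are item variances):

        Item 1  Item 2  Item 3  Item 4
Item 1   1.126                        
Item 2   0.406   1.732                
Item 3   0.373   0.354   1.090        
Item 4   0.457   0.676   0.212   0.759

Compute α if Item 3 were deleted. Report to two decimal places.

Remaining items: Item 1, Item 2, Item 4 (k = 3).
Σσᵢ² = 1.126 + 1.732 + 0.759 = 3.617
total variance = 3.617 + 2 × 1.539 = 6.695
α (item deleted) = (3/2)·(1 − 3.617/6.695) = 0.69

α = 0.69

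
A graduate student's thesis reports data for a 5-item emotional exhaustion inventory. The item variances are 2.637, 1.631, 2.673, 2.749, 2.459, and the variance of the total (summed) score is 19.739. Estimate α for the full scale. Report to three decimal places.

sum of item variances = 2.637 + 1.631 + 2.673 + 2.749 + 2.459 = 12.149
α = (k/(k−1))·(1 − sum of item variances/total variance) = (5/4)·(1 − 12.149/19.739) = 0.481

α = 0.481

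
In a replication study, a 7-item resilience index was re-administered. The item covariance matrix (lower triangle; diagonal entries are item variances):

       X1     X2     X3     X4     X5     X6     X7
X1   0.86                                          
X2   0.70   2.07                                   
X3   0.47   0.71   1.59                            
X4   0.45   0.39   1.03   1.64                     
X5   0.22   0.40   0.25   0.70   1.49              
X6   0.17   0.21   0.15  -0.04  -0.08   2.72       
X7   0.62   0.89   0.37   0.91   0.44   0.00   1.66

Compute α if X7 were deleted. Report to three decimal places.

α = 0.630

Remaining items: X1, X2, X3, X4, X5, X6 (k = 6).
Σσᵢ² = 0.86 + 2.07 + 1.59 + 1.64 + 1.49 + 2.72 = 10.37
total variance = 10.37 + 2 × 5.73 = 21.83
α (item deleted) = (6/5)·(1 − 10.37/21.83) = 0.630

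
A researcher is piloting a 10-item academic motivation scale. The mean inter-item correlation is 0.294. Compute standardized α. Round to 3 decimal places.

standardized α = 0.806

Standardized α = k·r̄ / (1 + (k−1)·r̄) = 10 × 0.294 / (1 + 9 × 0.294)
  = 2.9400 / 3.6460 = 0.806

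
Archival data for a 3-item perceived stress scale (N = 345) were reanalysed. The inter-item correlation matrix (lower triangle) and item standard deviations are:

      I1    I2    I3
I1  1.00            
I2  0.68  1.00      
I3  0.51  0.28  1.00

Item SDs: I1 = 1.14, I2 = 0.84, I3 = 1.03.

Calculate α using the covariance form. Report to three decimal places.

α = 0.740

Σσ²ᵢ = 1.14² + 0.84² + 1.03² = 3.0661
Covariances σ_ij = r_ij · s_i · s_j:
  σ(I1,I2) = 0.68 × 1.14 × 0.84 = 0.6512
  σ(I1,I3) = 0.51 × 1.14 × 1.03 = 0.5988
  σ(I2,I3) = 0.28 × 0.84 × 1.03 = 0.2423
σ²_T = Σσ²ᵢ + 2·Σσ_ij = 3.0661 + 2 × 1.4923 = 6.0507
α = (3/2)·(1 − 3.0661/6.0507) = 0.740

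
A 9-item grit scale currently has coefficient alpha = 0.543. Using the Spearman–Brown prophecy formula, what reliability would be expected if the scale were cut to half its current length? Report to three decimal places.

Length factor m = 1/2
α' = m·α / (1 − (1−m)·α)
   = 1/2 × 0.543 / (1 − (1 − 1/2) × 0.543)
   = 0.2715 / 0.7285 = 0.373

predicted reliability = 0.373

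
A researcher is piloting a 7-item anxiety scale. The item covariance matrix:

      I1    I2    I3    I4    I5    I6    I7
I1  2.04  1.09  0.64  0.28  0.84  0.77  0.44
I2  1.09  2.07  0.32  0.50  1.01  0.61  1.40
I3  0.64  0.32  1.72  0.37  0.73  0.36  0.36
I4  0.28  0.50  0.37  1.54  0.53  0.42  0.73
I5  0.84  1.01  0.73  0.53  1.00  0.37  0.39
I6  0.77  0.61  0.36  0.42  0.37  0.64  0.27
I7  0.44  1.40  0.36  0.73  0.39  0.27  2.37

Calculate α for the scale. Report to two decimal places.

sum of item variances = 2.04 + 2.07 + 1.72 + 1.54 + 1.00 + 0.64 + 2.37 = 11.38
Sum of the distinct covariances = 12.43
total variance = 11.38 + 2 × 12.43 = 36.24
α = (k/(k−1))·(1 − sum of item variances/total variance) = (7/6)·(1 − 11.38/36.24) = 0.80

α = 0.80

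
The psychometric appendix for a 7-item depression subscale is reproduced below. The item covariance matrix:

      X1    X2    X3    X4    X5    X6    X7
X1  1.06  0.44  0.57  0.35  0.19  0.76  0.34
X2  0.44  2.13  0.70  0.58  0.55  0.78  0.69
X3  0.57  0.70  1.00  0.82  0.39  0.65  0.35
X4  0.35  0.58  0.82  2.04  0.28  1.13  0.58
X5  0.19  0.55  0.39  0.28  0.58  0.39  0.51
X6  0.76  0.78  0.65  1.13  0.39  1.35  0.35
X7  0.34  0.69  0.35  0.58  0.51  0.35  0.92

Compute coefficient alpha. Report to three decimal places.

ΣVar(i) = 1.06 + 2.13 + 1.00 + 2.04 + 0.58 + 1.35 + 0.92 = 9.08
Sum of off-diagonal covariances = 11.40
σ²_T = 9.08 + 2 × 11.40 = 31.88
α = (k/(k−1))·(1 − ΣVar(i)/σ²_T) = (7/6)·(1 − 9.08/31.88) = 0.834

coefficient alpha = 0.834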